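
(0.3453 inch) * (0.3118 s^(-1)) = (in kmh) 1 inch = 0.0254 m, so 0.3453 inch = 0.3453 * 0.0254 = 0.00877062 m. 0.3118 s^(-1) = 0.3118 Hz. Combine: 0.00877062 m * 0.3118 Hz = 0.0027346793 m/s. 1 kmh = 0.27777778 m/s, so 0.0027346793 m/s = 0.0027346793 / 0.27777778 = 0.0098448455 kmh ≈ 0.009845 kmh (4 s.f.). Final answer: 0.009845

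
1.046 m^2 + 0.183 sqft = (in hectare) 0.0001063. Check: 1.046 m^2 is already in m^2. 1 sqft = 0.09290304 m^2, so 0.183 sqft = 0.183 * 0.09290304 = 0.017001256 m^2. Sum: 1.046 + 0.017001256 = 1.0630013 m^2. 1 hectare = 10000 m^2, so 1.0630013 m^2 = 1.0630013 / 10000 = 0.00010630013 hectare ≈ 0.0001063 hectare (4 s.f.).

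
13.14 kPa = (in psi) 1.906. Check: 1 kPa = 1000 Pa, so 13.14 kPa = 13.14 * 1000 = 13140 Pa. 1 psi = 6894.7573 Pa, so 13140 Pa = 13140 / 6894.7573 = 1.9057959 psi ≈ 1.906 psi (4 s.f.).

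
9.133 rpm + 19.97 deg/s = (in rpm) 1 rpm = 0.10471976 rad/s, so 9.133 rpm = 9.133 * 0.10471976 = 0.95640552 rad/s. 1 deg/s = 0.017453293 rad/s, so 19.97 deg/s = 19.97 * 0.017453293 = 0.34854225 rad/s. Sum: 0.95640552 + 0.34854225 = 1.3049478 rad/s. 1 rpm = 0.10471976 rad/s, so 1.3049478 rad/s = 1.3049478 / 0.10471976 = 12.461333 rpm ≈ 12.46 rpm (4 s.f.). Final answer: 12.46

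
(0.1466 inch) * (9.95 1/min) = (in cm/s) 0.06175. Check: 1 inch = 0.0254 m, so 0.1466 inch = 0.1466 * 0.0254 = 0.00372364 m. 1 1/min = 0.016666667 Hz, so 9.95 1/min = 9.95 * 0.016666667 = 0.16583333 Hz. Combine: 0.00372364 m * 0.16583333 Hz = 0.00061750363 m/s. 1 cm/s = 0.01 m/s, so 0.00061750363 m/s = 0.00061750363 / 0.01 = 0.061750363 cm/s ≈ 0.06175 cm/s (4 s.f.).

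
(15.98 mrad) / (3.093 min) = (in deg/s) 0.004934. Check: 1 mrad = 0.001 rad, so 15.98 mrad = 15.98 * 0.001 = 0.01598 rad. 1 min = 60 s, so 3.093 min = 3.093 * 60 = 185.58 s. Combine: 0.01598 rad / 185.58 s = 8.6108417e-05 rad/s. 1 deg/s = 0.017453293 rad/s, so 8.6108417e-05 rad/s = 8.6108417e-05 / 0.017453293 = 0.0049336489 deg/s ≈ 0.004934 deg/s (4 s.f.).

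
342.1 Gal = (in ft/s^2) 1 Gal = 0.01 m/s^2, so 342.1 Gal = 342.1 * 0.01 = 3.421 m/s^2. 1 ft/s^2 = 0.3048 m/s^2, so 3.421 m/s^2 = 3.421 / 0.3048 = 11.223753 ft/s^2 ≈ 11.22 ft/s^2 (4 s.f.). Final answer: 11.22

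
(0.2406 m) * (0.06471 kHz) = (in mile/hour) 34.83. Check: 0.2406 m is already in m. 1 kHz = 1000 Hz, so 0.06471 kHz = 0.06471 * 1000 = 64.71 Hz. Combine: 0.2406 m * 64.71 Hz = 15.569226 m/s. 1 mile/hour = 0.44704 m/s, so 15.569226 m/s = 15.569226 / 0.44704 = 34.827367 mile/hour ≈ 34.83 mile/hour (4 s.f.).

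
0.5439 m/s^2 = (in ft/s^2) 1.784. Check: 1 ft/s^2 = 0.3048 m/s^2, so 0.5439 m/s^2 = 0.5439 / 0.3048 = 1.7844488 ft/s^2 ≈ 1.784 ft/s^2 (4 s.f.).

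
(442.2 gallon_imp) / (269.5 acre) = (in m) 1.843e-06. Check: 1 gallon_imp = 0.00454609 m^3, so 442.2 gallon_imp = 442.2 * 0.00454609 = 2.010281 m^3. 1 acre = 4046.8564 m^2, so 269.5 acre = 269.5 * 4046.8564 = 1090627.8 m^2. Combine: 2.010281 m^3 / 1090627.8 m^2 = 1.8432328e-06 m. Result: 1.8432328e-06 m ≈ 1.843e-06 m (4 s.f.).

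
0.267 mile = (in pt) 1.218e+06. Check: 1 mile = 1609.344 m, so 0.267 mile = 0.267 * 1609.344 = 429.69485 m. 1 pt = 0.00035277778 m, so 429.69485 m = 429.69485 / 0.00035277778 = 1218032.6 pt ≈ 1.218e+06 pt (4 s.f.).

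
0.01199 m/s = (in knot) 1 knot = 0.51444444 m/s, so 0.01199 m/s = 0.01199 / 0.51444444 = 0.023306695 knot ≈ 0.02331 knot (4 s.f.). Final answer: 0.02331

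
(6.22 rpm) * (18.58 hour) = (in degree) 2.496e+06. Check: 1 rpm = 0.10471976 rad/s, so 6.22 rpm = 6.22 * 0.10471976 = 0.65135688 rad/s. 1 hour = 3600 s, so 18.58 hour = 18.58 * 3600 = 66888 s. Combine: 0.65135688 rad/s * 66888 s = 43567.959 rad. 1 degree = 0.017453293 rad, so 43567.959 rad = 43567.959 / 0.017453293 = 2496260.2 degree ≈ 2.496e+06 degree (4 s.f.).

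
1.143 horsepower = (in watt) 1 horsepower = 745.69987 W, so 1.143 horsepower = 1.143 * 745.69987 = 852.33495 W. 852.33495 W = 852.33495 watt ≈ 852.3 watt (4 s.f.). Final answer: 852.3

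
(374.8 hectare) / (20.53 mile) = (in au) 7.583e-10. Check: 1 hectare = 10000 m^2, so 374.8 hectare = 374.8 * 10000 = 3748000 m^2. 1 mile = 1609.344 m, so 20.53 mile = 20.53 * 1609.344 = 33039.832 m. Combine: 3748000 m^2 / 33039.832 m = 113.43883 m. 1 au = 1.4959787e+11 m, so 113.43883 m = 113.43883 / 1.4959787e+11 = 7.5829176e-10 au ≈ 7.583e-10 au (4 s.f.).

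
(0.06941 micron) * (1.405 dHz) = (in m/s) 9.752e-09. Check: 1 micron = 1e-06 m, so 0.06941 micron = 0.06941 * 1e-06 = 6.941e-08 m. 1 dHz = 0.1 Hz, so 1.405 dHz = 1.405 * 0.1 = 0.1405 Hz. Combine: 6.941e-08 m * 0.1405 Hz = 9.752105e-09 m/s. Result: 9.752105e-09 m/s ≈ 9.752e-09 m/s (4 s.f.).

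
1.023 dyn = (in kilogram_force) 1 dyn = 1e-05 N, so 1.023 dyn = 1.023 * 1e-05 = 1.023e-05 N. 1 kilogram_force = 9.80665 N, so 1.023e-05 N = 1.023e-05 / 9.80665 = 1.0431697e-06 kilogram_force ≈ 1.043e-06 kilogram_force (4 s.f.). Final answer: 1.043e-06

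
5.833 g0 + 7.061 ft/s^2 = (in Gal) 5935. Check: 1 g0 = 9.80665 m/s^2, so 5.833 g0 = 5.833 * 9.80665 = 57.202189 m/s^2. 1 ft/s^2 = 0.3048 m/s^2, so 7.061 ft/s^2 = 7.061 * 0.3048 = 2.1521928 m/s^2. Sum: 57.202189 + 2.1521928 = 59.354382 m/s^2. 1 Gal = 0.01 m/s^2, so 59.354382 m/s^2 = 59.354382 / 0.01 = 5935.4382 Gal ≈ 5935 Gal (4 s.f.).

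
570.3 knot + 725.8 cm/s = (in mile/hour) 1 knot = 0.51444444 m/s, so 570.3 knot = 570.3 * 0.51444444 = 293.38767 m/s. 1 cm/s = 0.01 m/s, so 725.8 cm/s = 725.8 * 0.01 = 7.258 m/s. Sum: 293.38767 + 7.258 = 300.64567 m/s. 1 mile/hour = 0.44704 m/s, so 300.64567 m/s = 300.64567 / 0.44704 = 672.5252 mile/hour ≈ 672.5 mile/hour (4 s.f.). Final answer: 672.5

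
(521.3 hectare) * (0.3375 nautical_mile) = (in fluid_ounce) 1.102e+14. Check: 1 hectare = 10000 m^2, so 521.3 hectare = 521.3 * 10000 = 5213000 m^2. 1 nautical_mile = 1852 m, so 0.3375 nautical_mile = 0.3375 * 1852 = 625.05 m. Combine: 5213000 m^2 * 625.05 m = 3.2583857e+09 m^3. 1 fluid_ounce = 2.957353e-05 m^3, so 3.2583857e+09 m^3 = 3.2583857e+09 / 2.957353e-05 = 1.1017913e+14 fluid_ounce ≈ 1.102e+14 fluid_ounce (4 s.f.).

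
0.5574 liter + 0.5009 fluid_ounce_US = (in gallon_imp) 0.1259. Check: 1 liter = 0.001 m^3, so 0.5574 liter = 0.5574 * 0.001 = 0.0005574 m^3. 1 fluid_ounce_US = 2.957353e-05 m^3, so 0.5009 fluid_ounce_US = 0.5009 * 2.957353e-05 = 1.4813381e-05 m^3. Sum: 0.0005574 + 1.4813381e-05 = 0.00057221338 m^3. 1 gallon_imp = 0.00454609 m^3, so 0.00057221338 m^3 = 0.00057221338 / 0.00454609 = 0.12586935 gallon_imp ≈ 0.1259 gallon_imp (4 s.f.).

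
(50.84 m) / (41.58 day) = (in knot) 2.751e-05. Check: 50.84 m is already in m. 1 day = 86400 s, so 41.58 day = 41.58 * 86400 = 3592512 s. Combine: 50.84 m / 3592512 s = 1.4151658e-05 m/s. 1 knot = 0.51444444 m/s, so 1.4151658e-05 m/s = 1.4151658e-05 / 0.51444444 = 2.7508622e-05 knot ≈ 2.751e-05 knot (4 s.f.).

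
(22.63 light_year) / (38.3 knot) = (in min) 1.811e+14. Check: 1 light_year = 9.4607305e+15 m, so 22.63 light_year = 22.63 * 9.4607305e+15 = 2.1409633e+17 m. 1 knot = 0.51444444 m/s, so 38.3 knot = 38.3 * 0.51444444 = 19.703222 m/s. Combine: 2.1409633e+17 m / 19.703222 m/s = 1.0866057e+16 s. 1 min = 60 s, so 1.0866057e+16 s = 1.0866057e+16 / 60 = 1.8110095e+14 min ≈ 1.811e+14 min (4 s.f.).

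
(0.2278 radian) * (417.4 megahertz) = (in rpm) 0.2278 radian = 0.2278 rad. 1 megahertz = 1000000 Hz, so 417.4 megahertz = 417.4 * 1000000 = 4.174e+08 Hz. Combine: 0.2278 rad * 4.174e+08 Hz = 95083720 rad/s. 1 rpm = 0.10471976 rad/s, so 95083720 rad/s = 95083720 / 0.10471976 = 9.0798264e+08 rpm ≈ 9.08e+08 rpm (4 s.f.). Final answer: 9.08e+08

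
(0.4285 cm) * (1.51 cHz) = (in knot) 0.0001258. Check: 1 cm = 0.01 m, so 0.4285 cm = 0.4285 * 0.01 = 0.004285 m. 1 cHz = 0.01 Hz, so 1.51 cHz = 1.51 * 0.01 = 0.0151 Hz. Combine: 0.004285 m * 0.0151 Hz = 6.47035e-05 m/s. 1 knot = 0.51444444 m/s, so 6.47035e-05 m/s = 6.47035e-05 / 0.51444444 = 0.00012577354 knot ≈ 0.0001258 knot (4 s.f.).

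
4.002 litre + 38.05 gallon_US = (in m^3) 0.148. Check: 1 litre = 0.001 m^3, so 4.002 litre = 4.002 * 0.001 = 0.004002 m^3. 1 gallon_US = 0.0037854118 m^3, so 38.05 gallon_US = 38.05 * 0.0037854118 = 0.14403492 m^3. Sum: 0.004002 + 0.14403492 = 0.14803692 m^3. Result: 0.14803692 m^3 ≈ 0.148 m^3 (4 s.f.).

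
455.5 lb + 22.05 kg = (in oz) 8066. Check: 1 lb = 0.45359237 kg, so 455.5 lb = 455.5 * 0.45359237 = 206.61132 kg. 22.05 kg is already in kg. Sum: 206.61132 + 22.05 = 228.66132 kg. 1 oz = 0.028349523 kg, so 228.66132 kg = 228.66132 / 0.028349523 = 8065.7909 oz ≈ 8066 oz (4 s.f.).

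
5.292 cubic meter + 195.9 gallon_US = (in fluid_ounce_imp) 2.124e+05. Check: 5.292 cubic meter = 5.292 m^3. 1 gallon_US = 0.0037854118 m^3, so 195.9 gallon_US = 195.9 * 0.0037854118 = 0.74156217 m^3. Sum: 5.292 + 0.74156217 = 6.0335622 m^3. 1 fluid_ounce_imp = 2.8413063e-05 m^3, so 6.0335622 m^3 = 6.0335622 / 2.8413063e-05 = 212351.7 fluid_ounce_imp ≈ 2.124e+05 fluid_ounce_imp (4 s.f.).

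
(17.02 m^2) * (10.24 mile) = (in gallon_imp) 17.02 m^2 is already in m^2. 1 mile = 1609.344 m, so 10.24 mile = 10.24 * 1609.344 = 16479.683 m. Combine: 17.02 m^2 * 16479.683 m = 280484.2 m^3. 1 gallon_imp = 0.00454609 m^3, so 280484.2 m^3 = 280484.2 / 0.00454609 = 61697898 gallon_imp ≈ 6.17e+07 gallon_imp (4 s.f.). Final answer: 6.17e+07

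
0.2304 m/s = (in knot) 1 knot = 0.51444444 m/s, so 0.2304 m/s = 0.2304 / 0.51444444 = 0.44786177 knot ≈ 0.4479 knot (4 s.f.). Final answer: 0.4479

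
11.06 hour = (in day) 1 hour = 3600 s, so 11.06 hour = 11.06 * 3600 = 39816 s. 1 day = 86400 s, so 39816 s = 39816 / 86400 = 0.46083333 day ≈ 0.4608 day (4 s.f.). Final answer: 0.4608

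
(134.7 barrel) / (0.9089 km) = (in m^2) 0.02356. Check: 1 barrel = 0.15898729 m^3, so 134.7 barrel = 134.7 * 0.15898729 = 21.415589 m^3. 1 km = 1000 m, so 0.9089 km = 0.9089 * 1000 = 908.9 m. Combine: 21.415589 m^3 / 908.9 m = 0.023562096 m^2. Result: 0.023562096 m^2 ≈ 0.02356 m^2 (4 s.f.).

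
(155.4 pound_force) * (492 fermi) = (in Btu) 3.223e-13. Check: 1 pound_force = 4.4482216 N, so 155.4 pound_force = 155.4 * 4.4482216 = 691.25364 N. 1 fermi = 1e-15 m, so 492 fermi = 492 * 1e-15 = 4.92e-13 m. Combine: 691.25364 N * 4.92e-13 m = 3.4009679e-10 J. 1 Btu = 1055.0559 J, so 3.4009679e-10 J = 3.4009679e-10 / 1055.0559 = 3.2234956e-13 Btu ≈ 3.223e-13 Btu (4 s.f.).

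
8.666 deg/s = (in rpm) 1.444. Check: 1 deg/s = 0.017453293 rad/s, so 8.666 deg/s = 8.666 * 0.017453293 = 0.15125023 rad/s. 1 rpm = 0.10471976 rad/s, so 0.15125023 rad/s = 0.15125023 / 0.10471976 = 1.4443333 rpm ≈ 1.444 rpm (4 s.f.).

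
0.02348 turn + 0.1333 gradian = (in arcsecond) 1 turn = 6.2831853 rad, so 0.02348 turn = 0.02348 * 6.2831853 = 0.14752919 rad. 1 gradian = 0.015707963 rad, so 0.1333 gradian = 0.1333 * 0.015707963 = 0.0020938715 rad. Sum: 0.14752919 + 0.0020938715 = 0.14962306 rad. 1 arcsecond = 4.8481368e-06 rad, so 0.14962306 rad = 0.14962306 / 4.8481368e-06 = 30861.972 arcsecond ≈ 3.086e+04 arcsecond (4 s.f.). Final answer: 3.086e+04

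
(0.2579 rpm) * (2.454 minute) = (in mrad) 3977. Check: 1 rpm = 0.10471976 rad/s, so 0.2579 rpm = 0.2579 * 0.10471976 = 0.027007225 rad/s. 1 minute = 60 s, so 2.454 minute = 2.454 * 60 = 147.24 s. Combine: 0.027007225 rad/s * 147.24 s = 3.9765438 rad. 1 mrad = 0.001 rad, so 3.9765438 rad = 3.9765438 / 0.001 = 3976.5438 mrad ≈ 3977 mrad (4 s.f.).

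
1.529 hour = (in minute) 1 hour = 3600 s, so 1.529 hour = 1.529 * 3600 = 5504.4 s. 1 minute = 60 s, so 5504.4 s = 5504.4 / 60 = 91.74 minute. Final answer: 91.74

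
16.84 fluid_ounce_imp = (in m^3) 1 fluid_ounce_imp = 2.8413063e-05 m^3, so 16.84 fluid_ounce_imp = 16.84 * 2.8413063e-05 = 0.00047847597 m^3. Result: 0.00047847597 m^3 ≈ 0.0004785 m^3 (4 s.f.). Final answer: 0.0004785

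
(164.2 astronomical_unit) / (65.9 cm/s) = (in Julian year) 1.181e+06. Check: 1 astronomical_unit = 1.4959787e+11 m, so 164.2 astronomical_unit = 164.2 * 1.4959787e+11 = 2.456397e+13 m. 1 cm/s = 0.01 m/s, so 65.9 cm/s = 65.9 * 0.01 = 0.659 m/s. Combine: 2.456397e+13 m / 0.659 m/s = 3.7274614e+13 s. 1 Julian year = 31557600 s, so 3.7274614e+13 s = 3.7274614e+13 / 31557600 = 1181161.2 Julian year ≈ 1.181e+06 Julian year (4 s.f.).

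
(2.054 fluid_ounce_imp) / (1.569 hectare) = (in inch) 1.464e-07. Check: 1 fluid_ounce_imp = 2.8413063e-05 m^3, so 2.054 fluid_ounce_imp = 2.054 * 2.8413063e-05 = 5.836043e-05 m^3. 1 hectare = 10000 m^2, so 1.569 hectare = 1.569 * 10000 = 15690 m^2. Combine: 5.836043e-05 m^3 / 15690 m^2 = 3.719594e-09 m. 1 inch = 0.0254 m, so 3.719594e-09 m = 3.719594e-09 / 0.0254 = 1.4644071e-07 inch ≈ 1.464e-07 inch (4 s.f.).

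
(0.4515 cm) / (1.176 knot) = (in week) 1 cm = 0.01 m, so 0.4515 cm = 0.4515 * 0.01 = 0.004515 m. 1 knot = 0.51444444 m/s, so 1.176 knot = 1.176 * 0.51444444 = 0.60498667 m/s. Combine: 0.004515 m / 0.60498667 m/s = 0.0074629744 s. 1 week = 604800 s, so 0.0074629744 s = 0.0074629744 / 604800 = 1.2339574e-08 week ≈ 1.234e-08 week (4 s.f.). Final answer: 1.234e-08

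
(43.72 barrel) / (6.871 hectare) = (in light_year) 1 barrel = 0.15898729 m^3, so 43.72 barrel = 43.72 * 0.15898729 = 6.9509245 m^3. 1 hectare = 10000 m^2, so 6.871 hectare = 6.871 * 10000 = 68710 m^2. Combine: 6.9509245 m^3 / 68710 m^2 = 0.00010116322 m. 1 light_year = 9.4607305e+15 m, so 0.00010116322 m = 0.00010116322 / 9.4607305e+15 = 1.069296e-20 light_year ≈ 1.069e-20 light_year (4 s.f.). Final answer: 1.069e-20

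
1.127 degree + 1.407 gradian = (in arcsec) 8616. Check: 1 degree = 0.017453293 rad, so 1.127 degree = 1.127 * 0.017453293 = 0.019669861 rad. 1 gradian = 0.015707963 rad, so 1.407 gradian = 1.407 * 0.015707963 = 0.022101104 rad. Sum: 0.019669861 + 0.022101104 = 0.041770965 rad. 1 arcsec = 4.8481368e-06 rad, so 0.041770965 rad = 0.041770965 / 4.8481368e-06 = 8615.88 arcsec ≈ 8616 arcsec (4 s.f.).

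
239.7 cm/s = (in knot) 1 cm/s = 0.01 m/s, so 239.7 cm/s = 239.7 * 0.01 = 2.397 m/s. 1 knot = 0.51444444 m/s, so 2.397 m/s = 2.397 / 0.51444444 = 4.6593952 knot ≈ 4.659 knot (4 s.f.). Final answer: 4.659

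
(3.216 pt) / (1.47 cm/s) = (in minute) 1 pt = 0.00035277778 m, so 3.216 pt = 3.216 * 0.00035277778 = 0.0011345333 m. 1 cm/s = 0.01 m/s, so 1.47 cm/s = 1.47 * 0.01 = 0.0147 m/s. Combine: 0.0011345333 m / 0.0147 m/s = 0.077179138 s. 1 minute = 60 s, so 0.077179138 s = 0.077179138 / 60 = 0.001286319 minute ≈ 0.001286 minute (4 s.f.). Final answer: 0.001286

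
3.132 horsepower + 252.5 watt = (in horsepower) 3.471. Check: 1 horsepower = 745.69987 W, so 3.132 horsepower = 3.132 * 745.69987 = 2335.532 W. 252.5 watt = 252.5 W. Sum: 2335.532 + 252.5 = 2588.032 W. 1 horsepower = 745.69987 W, so 2588.032 W = 2588.032 / 745.69987 = 3.4706081 horsepower ≈ 3.471 horsepower (4 s.f.).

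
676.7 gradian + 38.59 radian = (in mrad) 1 gradian = 0.015707963 rad, so 676.7 gradian = 676.7 * 0.015707963 = 10.629579 rad. 38.59 radian = 38.59 rad. Sum: 10.629579 + 38.59 = 49.219579 rad. 1 mrad = 0.001 rad, so 49.219579 rad = 49.219579 / 0.001 = 49219.579 mrad ≈ 4.922e+04 mrad (4 s.f.). Final answer: 4.922e+04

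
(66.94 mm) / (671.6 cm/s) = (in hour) 2.769e-06. Check: 1 mm = 0.001 m, so 66.94 mm = 66.94 * 0.001 = 0.06694 m. 1 cm/s = 0.01 m/s, so 671.6 cm/s = 671.6 * 0.01 = 6.716 m/s. Combine: 0.06694 m / 6.716 m/s = 0.0099672424 s. 1 hour = 3600 s, so 0.0099672424 s = 0.0099672424 / 3600 = 2.7686784e-06 hour ≈ 2.769e-06 hour (4 s.f.).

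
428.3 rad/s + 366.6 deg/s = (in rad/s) 428.3 rad/s is already in rad/s. 1 deg/s = 0.017453293 rad/s, so 366.6 deg/s = 366.6 * 0.017453293 = 6.398377 rad/s. Sum: 428.3 + 6.398377 = 434.69838 rad/s. Result: 434.69838 rad/s ≈ 434.7 rad/s (4 s.f.). Final answer: 434.7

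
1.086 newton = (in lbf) 1.086 newton = 1.086 N. 1 lbf = 4.4482216 N, so 1.086 N = 1.086 / 4.4482216 = 0.24414251 lbf ≈ 0.2441 lbf (4 s.f.). Final answer: 0.2441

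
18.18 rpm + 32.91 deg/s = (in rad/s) 2.478. Check: 1 rpm = 0.10471976 rad/s, so 18.18 rpm = 18.18 * 0.10471976 = 1.9038051 rad/s. 1 deg/s = 0.017453293 rad/s, so 32.91 deg/s = 32.91 * 0.017453293 = 0.57438786 rad/s. Sum: 1.9038051 + 0.57438786 = 2.478193 rad/s. Result: 2.478193 rad/s ≈ 2.478 rad/s (4 s.f.).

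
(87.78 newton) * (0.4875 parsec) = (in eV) 87.78 newton = 87.78 N. 1 parsec = 3.0856776e+16 m, so 0.4875 parsec = 0.4875 * 3.0856776e+16 = 1.5042678e+16 m. Combine: 87.78 N * 1.5042678e+16 m = 1.3204463e+18 J. 1 eV = 1.6021766e-19 J, so 1.3204463e+18 J = 1.3204463e+18 / 1.6021766e-19 = 8.2415775e+36 eV ≈ 8.242e+36 eV (4 s.f.). Final answer: 8.242e+36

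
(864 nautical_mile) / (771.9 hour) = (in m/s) 0.5758. Check: 1 nautical_mile = 1852 m, so 864 nautical_mile = 864 * 1852 = 1600128 m. 1 hour = 3600 s, so 771.9 hour = 771.9 * 3600 = 2778840 s. Combine: 1600128 m / 2778840 s = 0.57582588 m/s. Result: 0.57582588 m/s ≈ 0.5758 m/s (4 s.f.).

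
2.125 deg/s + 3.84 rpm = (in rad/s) 1 deg/s = 0.017453293 rad/s, so 2.125 deg/s = 2.125 * 0.017453293 = 0.037088247 rad/s. 1 rpm = 0.10471976 rad/s, so 3.84 rpm = 3.84 * 0.10471976 = 0.40212386 rad/s. Sum: 0.037088247 + 0.40212386 = 0.43921211 rad/s. Result: 0.43921211 rad/s ≈ 0.4392 rad/s (4 s.f.). Final answer: 0.4392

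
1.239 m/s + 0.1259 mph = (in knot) 1.239 m/s is already in m/s. 1 mph = 0.44704 m/s, so 0.1259 mph = 0.1259 * 0.44704 = 0.056282336 m/s. Sum: 1.239 + 0.056282336 = 1.2952823 m/s. 1 knot = 0.51444444 m/s, so 1.2952823 m/s = 1.2952823 / 0.51444444 = 2.5178274 knot ≈ 2.518 knot (4 s.f.). Final answer: 2.518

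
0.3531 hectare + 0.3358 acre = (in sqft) 5.263e+04. Check: 1 hectare = 10000 m^2, so 0.3531 hectare = 0.3531 * 10000 = 3531 m^2. 1 acre = 4046.8564 m^2, so 0.3358 acre = 0.3358 * 4046.8564 = 1358.9344 m^2. Sum: 3531 + 1358.9344 = 4889.9344 m^2. 1 sqft = 0.09290304 m^2, so 4889.9344 m^2 = 4889.9344 / 0.09290304 = 52634.816 sqft ≈ 5.263e+04 sqft (4 s.f.).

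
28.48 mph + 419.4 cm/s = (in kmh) 60.93. Check: 1 mph = 0.44704 m/s, so 28.48 mph = 28.48 * 0.44704 = 12.731699 m/s. 1 cm/s = 0.01 m/s, so 419.4 cm/s = 419.4 * 0.01 = 4.194 m/s. Sum: 12.731699 + 4.194 = 16.925699 m/s. 1 kmh = 0.27777778 m/s, so 16.925699 m/s = 16.925699 / 0.27777778 = 60.932517 kmh ≈ 60.93 kmh (4 s.f.).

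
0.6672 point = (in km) 1 point = 0.00035277778 m, so 0.6672 point = 0.6672 * 0.00035277778 = 0.00023537333 m. 1 km = 1000 m, so 0.00023537333 m = 0.00023537333 / 1000 = 2.3537333e-07 km ≈ 2.354e-07 km (4 s.f.). Final answer: 2.354e-07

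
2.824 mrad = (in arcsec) 582.5. Check: 1 mrad = 0.001 rad, so 2.824 mrad = 2.824 * 0.001 = 0.002824 rad. 1 arcsec = 4.8481368e-06 rad, so 0.002824 rad = 0.002824 / 4.8481368e-06 = 582.49181 arcsec ≈ 582.5 arcsec (4 s.f.).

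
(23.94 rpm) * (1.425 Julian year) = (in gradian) 7.177e+09. Check: 1 rpm = 0.10471976 rad/s, so 23.94 rpm = 23.94 * 0.10471976 = 2.5069909 rad/s. 1 Julian year = 31557600 s, so 1.425 Julian year = 1.425 * 31557600 = 44969580 s. Combine: 2.5069909 rad/s * 44969580 s = 1.1273833e+08 rad. 1 gradian = 0.015707963 rad, so 1.1273833e+08 rad = 1.1273833e+08 / 0.015707963 = 7.177145e+09 gradian ≈ 7.177e+09 gradian (4 s.f.).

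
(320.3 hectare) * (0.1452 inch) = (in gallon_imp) 1 hectare = 10000 m^2, so 320.3 hectare = 320.3 * 10000 = 3203000 m^2. 1 inch = 0.0254 m, so 0.1452 inch = 0.1452 * 0.0254 = 0.00368808 m. Combine: 3203000 m^2 * 0.00368808 m = 11812.92 m^3. 1 gallon_imp = 0.00454609 m^3, so 11812.92 m^3 = 11812.92 / 0.00454609 = 2598479.2 gallon_imp ≈ 2.598e+06 gallon_imp (4 s.f.). Final answer: 2.598e+06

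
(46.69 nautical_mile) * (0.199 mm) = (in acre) 0.004252. Check: 1 nautical_mile = 1852 m, so 46.69 nautical_mile = 46.69 * 1852 = 86469.88 m. 1 mm = 0.001 m, so 0.199 mm = 0.199 * 0.001 = 0.000199 m. Combine: 86469.88 m * 0.000199 m = 17.207506 m^2. 1 acre = 4046.8564 m^2, so 17.207506 m^2 = 17.207506 / 4046.8564 = 0.0042520674 acre ≈ 0.004252 acre (4 s.f.).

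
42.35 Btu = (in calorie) 1.068e+04. Check: 1 Btu = 1055.0559 J, so 42.35 Btu = 42.35 * 1055.0559 = 44681.615 J. 1 calorie = 4.184 J, so 44681.615 J = 44681.615 / 4.184 = 10679.162 calorie ≈ 1.068e+04 calorie (4 s.f.).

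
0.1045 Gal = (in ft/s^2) 0.003428. Check: 1 Gal = 0.01 m/s^2, so 0.1045 Gal = 0.1045 * 0.01 = 0.001045 m/s^2. 1 ft/s^2 = 0.3048 m/s^2, so 0.001045 m/s^2 = 0.001045 / 0.3048 = 0.0034284777 ft/s^2 ≈ 0.003428 ft/s^2 (4 s.f.).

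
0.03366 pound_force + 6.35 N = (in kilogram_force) 0.6628. Check: 1 pound_force = 4.4482216 N, so 0.03366 pound_force = 0.03366 * 4.4482216 = 0.14972714 N. 6.35 N is already in N. Sum: 0.14972714 + 6.35 = 6.4997271 N. 1 kilogram_force = 9.80665 N, so 6.4997271 N = 6.4997271 / 9.80665 = 0.66278771 kilogram_force ≈ 0.6628 kilogram_force (4 s.f.).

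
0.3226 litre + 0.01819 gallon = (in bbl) 0.002462. Check: 1 litre = 0.001 m^3, so 0.3226 litre = 0.3226 * 0.001 = 0.0003226 m^3. 1 gallon = 0.0037854118 m^3, so 0.01819 gallon = 0.01819 * 0.0037854118 = 6.885664e-05 m^3. Sum: 0.0003226 + 6.885664e-05 = 0.00039145664 m^3. 1 bbl = 0.15898729 m^3, so 0.00039145664 m^3 = 0.00039145664 / 0.15898729 = 0.0024621882 bbl ≈ 0.002462 bbl (4 s.f.).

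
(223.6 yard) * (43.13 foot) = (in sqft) 2.893e+04. Check: 1 yard = 0.9144 m, so 223.6 yard = 223.6 * 0.9144 = 204.45984 m. 1 foot = 0.3048 m, so 43.13 foot = 43.13 * 0.3048 = 13.146024 m. Combine: 204.45984 m * 13.146024 m = 2687.834 m^2. 1 sqft = 0.09290304 m^2, so 2687.834 m^2 = 2687.834 / 0.09290304 = 28931.604 sqft ≈ 2.893e+04 sqft (4 s.f.).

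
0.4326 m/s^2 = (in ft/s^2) 1.419. Check: 1 ft/s^2 = 0.3048 m/s^2, so 0.4326 m/s^2 = 0.4326 / 0.3048 = 1.4192913 ft/s^2 ≈ 1.419 ft/s^2 (4 s.f.).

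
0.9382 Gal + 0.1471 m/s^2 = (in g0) 0.01596. Check: 1 Gal = 0.01 m/s^2, so 0.9382 Gal = 0.9382 * 0.01 = 0.009382 m/s^2. 0.1471 m/s^2 is already in m/s^2. Sum: 0.009382 + 0.1471 = 0.156482 m/s^2. 1 g0 = 9.80665 m/s^2, so 0.156482 m/s^2 = 0.156482 / 9.80665 = 0.015956723 g0 ≈ 0.01596 g0 (4 s.f.).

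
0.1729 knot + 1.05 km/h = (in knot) 0.7399. Check: 1 knot = 0.51444444 m/s, so 0.1729 knot = 0.1729 * 0.51444444 = 0.088947444 m/s. 1 km/h = 0.27777778 m/s, so 1.05 km/h = 1.05 * 0.27777778 = 0.29166667 m/s. Sum: 0.088947444 + 0.29166667 = 0.38061411 m/s. 1 knot = 0.51444444 m/s, so 0.38061411 m/s = 0.38061411 / 0.51444444 = 0.73985464 knot ≈ 0.7399 knot (4 s.f.).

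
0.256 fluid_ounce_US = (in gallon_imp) 1 fluid_ounce_US = 2.957353e-05 m^3, so 0.256 fluid_ounce_US = 0.256 * 2.957353e-05 = 7.5708236e-06 m^3. 1 gallon_imp = 0.00454609 m^3, so 7.5708236e-06 m^3 = 7.5708236e-06 / 0.00454609 = 0.0016653484 gallon_imp ≈ 0.001665 gallon_imp (4 s.f.). Final answer: 0.001665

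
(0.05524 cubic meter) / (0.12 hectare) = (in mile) 0.05524 cubic meter = 0.05524 m^3. 1 hectare = 10000 m^2, so 0.12 hectare = 0.12 * 10000 = 1200 m^2. Combine: 0.05524 m^3 / 1200 m^2 = 4.6033333e-05 m. 1 mile = 1609.344 m, so 4.6033333e-05 m = 4.6033333e-05 / 1609.344 = 2.8603787e-08 mile ≈ 2.86e-08 mile (4 s.f.). Final answer: 2.86e-08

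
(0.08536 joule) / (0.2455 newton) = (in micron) 3.477e+05. Check: 0.08536 joule = 0.08536 J. 0.2455 newton = 0.2455 N. Combine: 0.08536 J / 0.2455 N = 0.34769857 m. 1 micron = 1e-06 m, so 0.34769857 m = 0.34769857 / 1e-06 = 347698.57 micron ≈ 3.477e+05 micron (4 s.f.).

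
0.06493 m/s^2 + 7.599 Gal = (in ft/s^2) 0.4623. Check: 0.06493 m/s^2 is already in m/s^2. 1 Gal = 0.01 m/s^2, so 7.599 Gal = 7.599 * 0.01 = 0.07599 m/s^2. Sum: 0.06493 + 0.07599 = 0.14092 m/s^2. 1 ft/s^2 = 0.3048 m/s^2, so 0.14092 m/s^2 = 0.14092 / 0.3048 = 0.46233596 ft/s^2 ≈ 0.4623 ft/s^2 (4 s.f.).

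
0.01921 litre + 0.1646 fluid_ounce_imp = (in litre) 1 litre = 0.001 m^3, so 0.01921 litre = 0.01921 * 0.001 = 1.921e-05 m^3. 1 fluid_ounce_imp = 2.8413063e-05 m^3, so 0.1646 fluid_ounce_imp = 0.1646 * 2.8413063e-05 = 4.6767901e-06 m^3. Sum: 1.921e-05 + 4.6767901e-06 = 2.388679e-05 m^3. 1 litre = 0.001 m^3, so 2.388679e-05 m^3 = 2.388679e-05 / 0.001 = 0.02388679 litre ≈ 0.02389 litre (4 s.f.). Final answer: 0.02389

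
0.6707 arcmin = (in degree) 1 arcmin = 0.00029088821 rad, so 0.6707 arcmin = 0.6707 * 0.00029088821 = 0.00019509872 rad. 1 degree = 0.017453293 rad, so 0.00019509872 rad = 0.00019509872 / 0.017453293 = 0.011178333 degree ≈ 0.01118 degree (4 s.f.). Final answer: 0.01118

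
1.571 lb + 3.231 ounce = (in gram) 804.2. Check: 1 lb = 0.45359237 kg, so 1.571 lb = 1.571 * 0.45359237 = 0.71259361 kg. 1 ounce = 0.028349523 kg, so 3.231 ounce = 3.231 * 0.028349523 = 0.091597309 kg. Sum: 0.71259361 + 0.091597309 = 0.80419092 kg. 1 gram = 0.001 kg, so 0.80419092 kg = 0.80419092 / 0.001 = 804.19092 gram ≈ 804.2 gram (4 s.f.).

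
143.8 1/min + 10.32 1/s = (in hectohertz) 0.1272. Check: 1 1/min = 0.016666667 Hz, so 143.8 1/min = 143.8 * 0.016666667 = 2.3966667 Hz. 10.32 1/s = 10.32 Hz. Sum: 2.3966667 + 10.32 = 12.716667 Hz. 1 hectohertz = 100 Hz, so 12.716667 Hz = 12.716667 / 100 = 0.12716667 hectohertz ≈ 0.1272 hectohertz (4 s.f.).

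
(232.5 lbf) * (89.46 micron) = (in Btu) 8.769e-05. Check: 1 lbf = 4.4482216 N, so 232.5 lbf = 232.5 * 4.4482216 = 1034.2115 N. 1 micron = 1e-06 m, so 89.46 micron = 89.46 * 1e-06 = 8.946e-05 m. Combine: 1034.2115 N * 8.946e-05 m = 0.092520563 J. 1 Btu = 1055.0559 J, so 0.092520563 J = 0.092520563 / 1055.0559 = 8.7692574e-05 Btu ≈ 8.769e-05 Btu (4 s.f.).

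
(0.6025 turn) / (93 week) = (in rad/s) 1 turn = 6.2831853 rad, so 0.6025 turn = 0.6025 * 6.2831853 = 3.7856191 rad. 1 week = 604800 s, so 93 week = 93 * 604800 = 56246400 s. Combine: 3.7856191 rad / 56246400 s = 6.7304203e-08 rad/s. Result: 6.7304203e-08 rad/s ≈ 6.73e-08 rad/s (4 s.f.). Final answer: 6.73e-08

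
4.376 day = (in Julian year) 0.01198. Check: 1 day = 86400 s, so 4.376 day = 4.376 * 86400 = 378086.4 s. 1 Julian year = 31557600 s, so 378086.4 s = 378086.4 / 31557600 = 0.011980835 Julian year ≈ 0.01198 Julian year (4 s.f.).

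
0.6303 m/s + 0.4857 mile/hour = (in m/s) 0.6303 m/s is already in m/s. 1 mile/hour = 0.44704 m/s, so 0.4857 mile/hour = 0.4857 * 0.44704 = 0.21712733 m/s. Sum: 0.6303 + 0.21712733 = 0.84742733 m/s. Result: 0.84742733 m/s ≈ 0.8474 m/s (4 s.f.). Final answer: 0.8474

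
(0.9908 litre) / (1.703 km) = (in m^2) 5.818e-07. Check: 1 litre = 0.001 m^3, so 0.9908 litre = 0.9908 * 0.001 = 0.0009908 m^3. 1 km = 1000 m, so 1.703 km = 1.703 * 1000 = 1703 m. Combine: 0.0009908 m^3 / 1703 m = 5.8179683e-07 m^2. Result: 5.8179683e-07 m^2 ≈ 5.818e-07 m^2 (4 s.f.).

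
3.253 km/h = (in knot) 1.756. Check: 1 km/h = 0.27777778 m/s, so 3.253 km/h = 3.253 * 0.27777778 = 0.90361111 m/s. 1 knot = 0.51444444 m/s, so 0.90361111 m/s = 0.90361111 / 0.51444444 = 1.7564795 knot ≈ 1.756 knot (4 s.f.).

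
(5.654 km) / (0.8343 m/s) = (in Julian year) 0.0002147. Check: 1 km = 1000 m, so 5.654 km = 5.654 * 1000 = 5654 m. 0.8343 m/s is already in m/s. Combine: 5654 m / 0.8343 m/s = 6776.9388 s. 1 Julian year = 31557600 s, so 6776.9388 s = 6776.9388 / 31557600 = 0.00021474823 Julian year ≈ 0.0002147 Julian year (4 s.f.).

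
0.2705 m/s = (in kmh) 0.9738. Check: 1 kmh = 0.27777778 m/s, so 0.2705 m/s = 0.2705 / 0.27777778 = 0.9738 kmh.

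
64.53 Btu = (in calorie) 1.627e+04. Check: 1 Btu = 1055.0559 J, so 64.53 Btu = 64.53 * 1055.0559 = 68082.754 J. 1 calorie = 4.184 J, so 68082.754 J = 68082.754 / 4.184 = 16272.169 calorie ≈ 1.627e+04 calorie (4 s.f.).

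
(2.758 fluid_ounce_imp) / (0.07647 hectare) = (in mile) 1 fluid_ounce_imp = 2.8413063e-05 m^3, so 2.758 fluid_ounce_imp = 2.758 * 2.8413063e-05 = 7.8363226e-05 m^3. 1 hectare = 10000 m^2, so 0.07647 hectare = 0.07647 * 10000 = 764.7 m^2. Combine: 7.8363226e-05 m^3 / 764.7 m^2 = 1.0247578e-07 m. 1 mile = 1609.344 m, so 1.0247578e-07 m = 1.0247578e-07 / 1609.344 = 6.3675495e-11 mile ≈ 6.368e-11 mile (4 s.f.). Final answer: 6.368e-11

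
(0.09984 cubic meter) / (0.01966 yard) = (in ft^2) 0.09984 cubic meter = 0.09984 m^3. 1 yard = 0.9144 m, so 0.01966 yard = 0.01966 * 0.9144 = 0.017977104 m. Combine: 0.09984 m^3 / 0.017977104 m = 5.553731 m^2. 1 ft^2 = 0.09290304 m^2, so 5.553731 m^2 = 5.553731 / 0.09290304 = 59.779863 ft^2 ≈ 59.78 ft^2 (4 s.f.). Final answer: 59.78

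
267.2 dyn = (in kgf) 1 dyn = 1e-05 N, so 267.2 dyn = 267.2 * 1e-05 = 0.002672 N. 1 kgf = 9.80665 N, so 0.002672 N = 0.002672 / 9.80665 = 0.00027246817 kgf ≈ 0.0002725 kgf (4 s.f.). Final answer: 0.0002725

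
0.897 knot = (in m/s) 0.4615. Check: 1 knot = 0.51444444 m/s, so 0.897 knot = 0.897 * 0.51444444 = 0.46145667 m/s. Result: 0.46145667 m/s ≈ 0.4615 m/s (4 s.f.).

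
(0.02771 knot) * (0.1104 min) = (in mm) 1 knot = 0.51444444 m/s, so 0.02771 knot = 0.02771 * 0.51444444 = 0.014255256 m/s. 1 min = 60 s, so 0.1104 min = 0.1104 * 60 = 6.624 s. Combine: 0.014255256 m/s * 6.624 s = 0.094426813 m. 1 mm = 0.001 m, so 0.094426813 m = 0.094426813 / 0.001 = 94.426813 mm ≈ 94.43 mm (4 s.f.). Final answer: 94.43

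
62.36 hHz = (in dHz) 1 hHz = 100 Hz, so 62.36 hHz = 62.36 * 100 = 6236 Hz. 1 dHz = 0.1 Hz, so 6236 Hz = 6236 / 0.1 = 62360 dHz ≈ 6.236e+04 dHz (4 s.f.). Final answer: 6.236e+04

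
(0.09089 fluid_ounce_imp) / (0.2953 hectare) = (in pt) 1 fluid_ounce_imp = 2.8413063e-05 m^3, so 0.09089 fluid_ounce_imp = 0.09089 * 2.8413063e-05 = 2.5824633e-06 m^3. 1 hectare = 10000 m^2, so 0.2953 hectare = 0.2953 * 10000 = 2953 m^2. Combine: 2.5824633e-06 m^3 / 2953 m^2 = 8.7452193e-10 m. 1 pt = 0.00035277778 m, so 8.7452193e-10 m = 8.7452193e-10 / 0.00035277778 = 2.4789598e-06 pt ≈ 2.479e-06 pt (4 s.f.). Final answer: 2.479e-06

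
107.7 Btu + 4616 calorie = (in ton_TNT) 1 Btu = 1055.0559 J, so 107.7 Btu = 107.7 * 1055.0559 = 113629.52 J. 1 calorie = 4.184 J, so 4616 calorie = 4616 * 4.184 = 19313.344 J. Sum: 113629.52 + 19313.344 = 132942.86 J. 1 ton_TNT = 4.184e+09 J, so 132942.86 J = 132942.86 / 4.184e+09 = 3.1774106e-05 ton_TNT ≈ 3.177e-05 ton_TNT (4 s.f.). Final answer: 3.177e-05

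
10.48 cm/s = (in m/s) 1 cm/s = 0.01 m/s, so 10.48 cm/s = 10.48 * 0.01 = 0.1048 m/s. Result: 0.1048 m/s. Final answer: 0.1048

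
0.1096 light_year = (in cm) 1 light_year = 9.4607305e+15 m, so 0.1096 light_year = 0.1096 * 9.4607305e+15 = 1.0368961e+15 m. 1 cm = 0.01 m, so 1.0368961e+15 m = 1.0368961e+15 / 0.01 = 1.0368961e+17 cm ≈ 1.037e+17 cm (4 s.f.). Final answer: 1.037e+17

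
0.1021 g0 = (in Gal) 1 g0 = 9.80665 m/s^2, so 0.1021 g0 = 0.1021 * 9.80665 = 1.001259 m/s^2. 1 Gal = 0.01 m/s^2, so 1.001259 m/s^2 = 1.001259 / 0.01 = 100.1259 Gal ≈ 100.1 Gal (4 s.f.). Final answer: 100.1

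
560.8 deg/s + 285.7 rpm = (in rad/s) 39.71. Check: 1 deg/s = 0.017453293 rad/s, so 560.8 deg/s = 560.8 * 0.017453293 = 9.7878064 rad/s. 1 rpm = 0.10471976 rad/s, so 285.7 rpm = 285.7 * 0.10471976 = 29.918434 rad/s. Sum: 9.7878064 + 29.918434 = 39.70624 rad/s. Result: 39.70624 rad/s ≈ 39.71 rad/s (4 s.f.).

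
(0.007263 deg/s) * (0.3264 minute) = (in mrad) 1 deg/s = 0.017453293 rad/s, so 0.007263 deg/s = 0.007263 * 0.017453293 = 0.00012676326 rad/s. 1 minute = 60 s, so 0.3264 minute = 0.3264 * 60 = 19.584 s. Combine: 0.00012676326 rad/s * 19.584 s = 0.0024825318 rad. 1 mrad = 0.001 rad, so 0.0024825318 rad = 0.0024825318 / 0.001 = 2.4825318 mrad ≈ 2.483 mrad (4 s.f.). Final answer: 2.483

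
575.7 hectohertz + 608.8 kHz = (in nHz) 1 hectohertz = 100 Hz, so 575.7 hectohertz = 575.7 * 100 = 57570 Hz. 1 kHz = 1000 Hz, so 608.8 kHz = 608.8 * 1000 = 608800 Hz. Sum: 57570 + 608800 = 666370 Hz. 1 nHz = 1e-09 Hz, so 666370 Hz = 666370 / 1e-09 = 6.6637e+14 nHz ≈ 6.664e+14 nHz (4 s.f.). Final answer: 6.664e+14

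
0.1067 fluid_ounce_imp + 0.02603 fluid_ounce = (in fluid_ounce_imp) 1 fluid_ounce_imp = 2.8413063e-05 m^3, so 0.1067 fluid_ounce_imp = 0.1067 * 2.8413063e-05 = 3.0316738e-06 m^3. 1 fluid_ounce = 2.957353e-05 m^3, so 0.02603 fluid_ounce = 0.02603 * 2.957353e-05 = 7.6979897e-07 m^3. Sum: 3.0316738e-06 + 7.6979897e-07 = 3.8014727e-06 m^3. 1 fluid_ounce_imp = 2.8413063e-05 m^3, so 3.8014727e-06 m^3 = 3.8014727e-06 / 2.8413063e-05 = 0.13379314 fluid_ounce_imp ≈ 0.1338 fluid_ounce_imp (4 s.f.). Final answer: 0.1338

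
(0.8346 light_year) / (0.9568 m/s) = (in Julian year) 2.615e+08. Check: 1 light_year = 9.4607305e+15 m, so 0.8346 light_year = 0.8346 * 9.4607305e+15 = 7.8959257e+15 m. 0.9568 m/s is already in m/s. Combine: 7.8959257e+15 m / 0.9568 m/s = 8.2524307e+15 s. 1 Julian year = 31557600 s, so 8.2524307e+15 s = 8.2524307e+15 / 31557600 = 2.6150375e+08 Julian year ≈ 2.615e+08 Julian year (4 s.f.).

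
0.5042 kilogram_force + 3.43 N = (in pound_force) 1 kilogram_force = 9.80665 N, so 0.5042 kilogram_force = 0.5042 * 9.80665 = 4.9445129 N. 3.43 N is already in N. Sum: 4.9445129 + 3.43 = 8.3745129 N. 1 pound_force = 4.4482216 N, so 8.3745129 N = 8.3745129 / 4.4482216 = 1.8826654 pound_force ≈ 1.883 pound_force (4 s.f.). Final answer: 1.883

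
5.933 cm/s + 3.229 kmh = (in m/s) 0.9563. Check: 1 cm/s = 0.01 m/s, so 5.933 cm/s = 5.933 * 0.01 = 0.05933 m/s. 1 kmh = 0.27777778 m/s, so 3.229 kmh = 3.229 * 0.27777778 = 0.89694444 m/s. Sum: 0.05933 + 0.89694444 = 0.95627444 m/s. Result: 0.95627444 m/s ≈ 0.9563 m/s (4 s.f.).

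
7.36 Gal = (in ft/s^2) 1 Gal = 0.01 m/s^2, so 7.36 Gal = 7.36 * 0.01 = 0.0736 m/s^2. 1 ft/s^2 = 0.3048 m/s^2, so 0.0736 m/s^2 = 0.0736 / 0.3048 = 0.24146982 ft/s^2 ≈ 0.2415 ft/s^2 (4 s.f.). Final answer: 0.2415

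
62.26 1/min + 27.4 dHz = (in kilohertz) 1 1/min = 0.016666667 Hz, so 62.26 1/min = 62.26 * 0.016666667 = 1.0376667 Hz. 1 dHz = 0.1 Hz, so 27.4 dHz = 27.4 * 0.1 = 2.74 Hz. Sum: 1.0376667 + 2.74 = 3.7776667 Hz. 1 kilohertz = 1000 Hz, so 3.7776667 Hz = 3.7776667 / 1000 = 0.0037776667 kilohertz ≈ 0.003778 kilohertz (4 s.f.). Final answer: 0.003778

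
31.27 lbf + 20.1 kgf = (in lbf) 1 lbf = 4.4482216 N, so 31.27 lbf = 31.27 * 4.4482216 = 139.09589 N. 1 kgf = 9.80665 N, so 20.1 kgf = 20.1 * 9.80665 = 197.11366 N. Sum: 139.09589 + 197.11366 = 336.20955 N. 1 lbf = 4.4482216 N, so 336.20955 N = 336.20955 / 4.4482216 = 75.582915 lbf ≈ 75.58 lbf (4 s.f.). Final answer: 75.58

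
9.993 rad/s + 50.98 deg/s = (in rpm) 103.9. Check: 9.993 rad/s is already in rad/s. 1 deg/s = 0.017453293 rad/s, so 50.98 deg/s = 50.98 * 0.017453293 = 0.88976885 rad/s. Sum: 9.993 + 0.88976885 = 10.882769 rad/s. 1 rpm = 0.10471976 rad/s, so 10.882769 rad/s = 10.882769 / 0.10471976 = 103.92279 rpm ≈ 103.9 rpm (4 s.f.).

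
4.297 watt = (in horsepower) 0.005762. Check: 4.297 watt = 4.297 W. 1 horsepower = 745.69987 W, so 4.297 W = 4.297 / 745.69987 = 0.0057623719 horsepower ≈ 0.005762 horsepower (4 s.f.).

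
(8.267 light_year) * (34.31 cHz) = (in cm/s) 2.683e+18. Check: 1 light_year = 9.4607305e+15 m, so 8.267 light_year = 8.267 * 9.4607305e+15 = 7.8211859e+16 m. 1 cHz = 0.01 Hz, so 34.31 cHz = 34.31 * 0.01 = 0.3431 Hz. Combine: 7.8211859e+16 m * 0.3431 Hz = 2.6834489e+16 m/s. 1 cm/s = 0.01 m/s, so 2.6834489e+16 m/s = 2.6834489e+16 / 0.01 = 2.6834489e+18 cm/s ≈ 2.683e+18 cm/s (4 s.f.).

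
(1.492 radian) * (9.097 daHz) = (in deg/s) 7777. Check: 1.492 radian = 1.492 rad. 1 daHz = 10 Hz, so 9.097 daHz = 9.097 * 10 = 90.97 Hz. Combine: 1.492 rad * 90.97 Hz = 135.72724 rad/s. 1 deg/s = 0.017453293 rad/s, so 135.72724 rad/s = 135.72724 / 0.017453293 = 7776.598 deg/s ≈ 7777 deg/s (4 s.f.).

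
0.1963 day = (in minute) 282.7. Check: 1 day = 86400 s, so 0.1963 day = 0.1963 * 86400 = 16960.32 s. 1 minute = 60 s, so 16960.32 s = 16960.32 / 60 = 282.672 minute ≈ 282.7 minute (4 s.f.).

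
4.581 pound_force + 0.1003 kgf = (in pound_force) 4.802. Check: 1 pound_force = 4.4482216 N, so 4.581 pound_force = 4.581 * 4.4482216 = 20.377303 N. 1 kgf = 9.80665 N, so 0.1003 kgf = 0.1003 * 9.80665 = 0.98360699 N. Sum: 20.377303 + 0.98360699 = 21.36091 N. 1 pound_force = 4.4482216 N, so 21.36091 N = 21.36091 / 4.4482216 = 4.8021236 pound_force ≈ 4.802 pound_force (4 s.f.).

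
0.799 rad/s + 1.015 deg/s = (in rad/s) 0.799 rad/s is already in rad/s. 1 deg/s = 0.017453293 rad/s, so 1.015 deg/s = 1.015 * 0.017453293 = 0.017715092 rad/s. Sum: 0.799 + 0.017715092 = 0.81671509 rad/s. Result: 0.81671509 rad/s ≈ 0.8167 rad/s (4 s.f.). Final answer: 0.8167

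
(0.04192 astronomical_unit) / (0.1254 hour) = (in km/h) 1 astronomical_unit = 1.4959787e+11 m, so 0.04192 astronomical_unit = 0.04192 * 1.4959787e+11 = 6.2711427e+09 m. 1 hour = 3600 s, so 0.1254 hour = 0.1254 * 3600 = 451.44 s. Combine: 6.2711427e+09 m / 451.44 s = 13891420 m/s. 1 km/h = 0.27777778 m/s, so 13891420 m/s = 13891420 / 0.27777778 = 50009113 km/h ≈ 5.001e+07 km/h (4 s.f.). Final answer: 5.001e+07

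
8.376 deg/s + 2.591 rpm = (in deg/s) 1 deg/s = 0.017453293 rad/s, so 8.376 deg/s = 8.376 * 0.017453293 = 0.14618878 rad/s. 1 rpm = 0.10471976 rad/s, so 2.591 rpm = 2.591 * 0.10471976 = 0.27132889 rad/s. Sum: 0.14618878 + 0.27132889 = 0.41751766 rad/s. 1 deg/s = 0.017453293 rad/s, so 0.41751766 rad/s = 0.41751766 / 0.017453293 = 23.922 deg/s ≈ 23.92 deg/s (4 s.f.). Final answer: 23.92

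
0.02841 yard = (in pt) 1 yard = 0.9144 m, so 0.02841 yard = 0.02841 * 0.9144 = 0.025978104 m. 1 pt = 0.00035277778 m, so 0.025978104 m = 0.025978104 / 0.00035277778 = 73.63872 pt ≈ 73.64 pt (4 s.f.). Final answer: 73.64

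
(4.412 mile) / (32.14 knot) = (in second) 429.4. Check: 1 mile = 1609.344 m, so 4.412 mile = 4.412 * 1609.344 = 7100.4257 m. 1 knot = 0.51444444 m/s, so 32.14 knot = 32.14 * 0.51444444 = 16.534244 m/s. Combine: 7100.4257 m / 16.534244 m/s = 429.43757 s. 429.43757 s = 429.43757 second ≈ 429.4 second (4 s.f.).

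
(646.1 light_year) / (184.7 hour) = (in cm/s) 1 light_year = 9.4607305e+15 m, so 646.1 light_year = 646.1 * 9.4607305e+15 = 6.112578e+18 m. 1 hour = 3600 s, so 184.7 hour = 184.7 * 3600 = 664920 s. Combine: 6.112578e+18 m / 664920 s = 9.1929525e+12 m/s. 1 cm/s = 0.01 m/s, so 9.1929525e+12 m/s = 9.1929525e+12 / 0.01 = 9.1929525e+14 cm/s ≈ 9.193e+14 cm/s (4 s.f.). Final answer: 9.193e+14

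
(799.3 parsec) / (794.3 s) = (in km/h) 1.118e+17. Check: 1 parsec = 3.0856776e+16 m, so 799.3 parsec = 799.3 * 3.0856776e+16 = 2.4663821e+19 m. 794.3 s is already in s. Combine: 2.4663821e+19 m / 794.3 s = 3.1051015e+16 m/s. 1 km/h = 0.27777778 m/s, so 3.1051015e+16 m/s = 3.1051015e+16 / 0.27777778 = 1.1178365e+17 km/h ≈ 1.118e+17 km/h (4 s.f.).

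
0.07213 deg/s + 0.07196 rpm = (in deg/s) 0.5039. Check: 1 deg/s = 0.017453293 rad/s, so 0.07213 deg/s = 0.07213 * 0.017453293 = 0.001258906 rad/s. 1 rpm = 0.10471976 rad/s, so 0.07196 rpm = 0.07196 * 0.10471976 = 0.0075356336 rad/s. Sum: 0.001258906 + 0.0075356336 = 0.0087945396 rad/s. 1 deg/s = 0.017453293 rad/s, so 0.0087945396 rad/s = 0.0087945396 / 0.017453293 = 0.50389 deg/s ≈ 0.5039 deg/s (4 s.f.).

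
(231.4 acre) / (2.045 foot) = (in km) 1502. Check: 1 acre = 4046.8564 m^2, so 231.4 acre = 231.4 * 4046.8564 = 936442.58 m^2. 1 foot = 0.3048 m, so 2.045 foot = 2.045 * 0.3048 = 0.623316 m. Combine: 936442.58 m^2 / 0.623316 m = 1502356.1 m. 1 km = 1000 m, so 1502356.1 m = 1502356.1 / 1000 = 1502.3561 km ≈ 1502 km (4 s.f.).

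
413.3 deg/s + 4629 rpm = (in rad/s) 492. Check: 1 deg/s = 0.017453293 rad/s, so 413.3 deg/s = 413.3 * 0.017453293 = 7.2134458 rad/s. 1 rpm = 0.10471976 rad/s, so 4629 rpm = 4629 * 0.10471976 = 484.74775 rad/s. Sum: 7.2134458 + 484.74775 = 491.96119 rad/s. Result: 491.96119 rad/s ≈ 492 rad/s (4 s.f.).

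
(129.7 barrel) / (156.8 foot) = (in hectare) 4.315e-05. Check: 1 barrel = 0.15898729 m^3, so 129.7 barrel = 129.7 * 0.15898729 = 20.620652 m^3. 1 foot = 0.3048 m, so 156.8 foot = 156.8 * 0.3048 = 47.79264 m. Combine: 20.620652 m^3 / 47.79264 m = 0.43146083 m^2. 1 hectare = 10000 m^2, so 0.43146083 m^2 = 0.43146083 / 10000 = 4.3146083e-05 hectare ≈ 4.315e-05 hectare (4 s.f.).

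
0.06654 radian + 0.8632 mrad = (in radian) 0.0674. Check: 0.06654 radian = 0.06654 rad. 1 mrad = 0.001 rad, so 0.8632 mrad = 0.8632 * 0.001 = 0.0008632 rad. Sum: 0.06654 + 0.0008632 = 0.0674032 rad. 0.0674032 rad = 0.0674032 radian ≈ 0.0674 radian (4 s.f.).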